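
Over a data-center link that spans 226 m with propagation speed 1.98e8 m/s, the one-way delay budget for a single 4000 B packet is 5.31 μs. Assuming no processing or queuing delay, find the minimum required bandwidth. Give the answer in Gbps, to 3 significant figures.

L = 32000 bits.
Propagation delay = 226 / 198000000 = 1.14141 μs.
Transmission budget = 5.31 − 1.14141 = 4.16859 μs.
R ≥ L / t_tx = 32000 bits / 4.16859e-06 s = 7.68 Gbps.

7.68 Gbps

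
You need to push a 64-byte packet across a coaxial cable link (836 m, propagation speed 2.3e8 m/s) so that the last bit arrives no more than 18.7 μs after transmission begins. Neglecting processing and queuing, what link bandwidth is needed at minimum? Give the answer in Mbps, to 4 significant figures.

33.99 Mbps

L = 512 bits.
Propagation delay = 836 / 2.3e+08 = 3.63478 μs.
Transmission budget = 18.7 − 3.63478 = 15.0652 μs.
R ≥ L / t_tx = 512 bits / 1.50652e-05 s = 33.99 Mbps.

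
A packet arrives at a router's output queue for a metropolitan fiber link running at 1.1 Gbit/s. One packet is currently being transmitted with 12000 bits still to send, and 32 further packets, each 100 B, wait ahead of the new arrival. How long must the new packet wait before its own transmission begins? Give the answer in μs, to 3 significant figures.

Each queued packet: L/R = 800/1100000000 = 0.727273 μs.
32 queued → 23.2727 μs.
Plus remaining 12000 bits of current packet: 10.9091 μs.
Queuing delay = 34.2 μs.

34.2 μs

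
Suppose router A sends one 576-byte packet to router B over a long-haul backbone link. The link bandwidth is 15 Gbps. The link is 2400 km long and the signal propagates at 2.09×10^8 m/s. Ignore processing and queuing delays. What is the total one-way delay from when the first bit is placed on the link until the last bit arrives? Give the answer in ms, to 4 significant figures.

L = 576 × 8 = 4608 bits.
Transmission delay = L/R = 4608 / 15000000000 = 0.0003072 ms.
Propagation delay = d/s = 2400000 m / 209000000 m/s = 11.4833 ms.
Total = 11.48 ms.

11.48 ms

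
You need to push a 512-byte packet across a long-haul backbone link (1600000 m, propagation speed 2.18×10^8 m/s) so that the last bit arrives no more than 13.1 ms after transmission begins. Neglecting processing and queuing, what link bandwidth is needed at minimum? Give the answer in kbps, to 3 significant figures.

711 kbps

L = 4096 bits.
Propagation delay = 1600000 / 2.18e+08 = 7.33945 ms.
Transmission budget = 13.1 − 7.33945 = 5.76055 ms.
R ≥ L / t_tx = 4096 bits / 0.00576055 s = 711 kbps.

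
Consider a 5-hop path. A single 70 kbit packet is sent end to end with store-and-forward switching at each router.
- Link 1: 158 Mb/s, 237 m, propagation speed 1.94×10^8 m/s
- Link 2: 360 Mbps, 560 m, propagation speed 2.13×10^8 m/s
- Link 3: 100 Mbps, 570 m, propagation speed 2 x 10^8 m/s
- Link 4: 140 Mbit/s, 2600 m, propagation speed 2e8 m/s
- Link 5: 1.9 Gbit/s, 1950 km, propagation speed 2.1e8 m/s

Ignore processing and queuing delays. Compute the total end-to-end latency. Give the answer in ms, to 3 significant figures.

11.2 ms

L = 70000 bits.
Transmission delays (L/R per hop): 0.443038, 0.194444, 0.7, 0.5, 0.0368421 ms; sum = 1.87432 ms.
Propagation delays (d/s per hop): 0.00122165, 0.00262911, 0.00285, 0.013, 9.28571 ms; sum = 9.30542 ms.
End-to-end = 11.2 ms.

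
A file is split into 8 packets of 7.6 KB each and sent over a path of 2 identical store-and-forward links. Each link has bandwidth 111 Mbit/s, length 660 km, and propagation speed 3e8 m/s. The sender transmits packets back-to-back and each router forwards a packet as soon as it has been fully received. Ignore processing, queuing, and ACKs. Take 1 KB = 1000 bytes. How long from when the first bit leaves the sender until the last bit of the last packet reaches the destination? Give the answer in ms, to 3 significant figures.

9.33 ms

Per-hop transmission t_tx = L/R = 60800/111000000 = 0.547748 ms.
Per-hop propagation t_prop = 660000/300000000 = 2.2 ms.
Pipeline fill: first packet needs 2·t_tx to clear all hops; remaining 7 packets each add one t_tx.
Total = (2+8-1)·t_tx + 2·t_prop = 9·0.547748 + 2·2.2 = 9.33 ms.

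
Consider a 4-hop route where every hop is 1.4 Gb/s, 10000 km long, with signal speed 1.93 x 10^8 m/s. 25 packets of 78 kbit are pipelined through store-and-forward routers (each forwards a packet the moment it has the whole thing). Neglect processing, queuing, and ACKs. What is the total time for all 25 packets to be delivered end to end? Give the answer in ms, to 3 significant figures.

Per-hop transmission t_tx = L/R = 78000/1400000000 = 0.0557143 ms.
Per-hop propagation t_prop = 10000000/193000000 = 51.8135 ms.
Pipeline fill: first packet needs 4·t_tx to clear all hops; remaining 24 packets each add one t_tx.
Total = (4+25-1)·t_tx + 4·t_prop = 28·0.0557143 + 4·51.8135 = 209 ms.

209 ms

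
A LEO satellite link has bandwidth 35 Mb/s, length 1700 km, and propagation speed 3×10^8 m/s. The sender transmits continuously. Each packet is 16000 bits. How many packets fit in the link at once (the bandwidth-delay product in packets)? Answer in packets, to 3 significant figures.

12.4 packets

Propagation delay = 1700000 / 300000000 = 0.00566667 s.
BDP = R × t_prop = 35000000 × 0.00566667 = 198333 bits.
In packets of 16000 bits: 12.4 packets.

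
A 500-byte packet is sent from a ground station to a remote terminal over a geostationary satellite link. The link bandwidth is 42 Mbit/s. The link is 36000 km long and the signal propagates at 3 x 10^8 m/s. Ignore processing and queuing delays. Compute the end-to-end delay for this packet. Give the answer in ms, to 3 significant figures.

120 ms

L = 500 × 8 = 4000 bits.
Transmission delay = L/R = 4000 / 42000000 = 0.0952381 ms.
Propagation delay = d/s = 36000000 m / 300000000 m/s = 120 ms.
Total = 120 ms.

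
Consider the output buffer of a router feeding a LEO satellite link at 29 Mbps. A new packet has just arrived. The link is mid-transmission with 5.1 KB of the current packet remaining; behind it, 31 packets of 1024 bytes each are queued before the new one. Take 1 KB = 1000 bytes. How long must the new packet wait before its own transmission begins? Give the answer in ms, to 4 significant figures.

10.16 ms

Each queued packet: L/R = 8192/29000000 = 0.282483 ms.
31 queued → 8.75697 ms.
Plus remaining 40800 bits of current packet: 1.4069 ms.
Queuing delay = 10.16 ms.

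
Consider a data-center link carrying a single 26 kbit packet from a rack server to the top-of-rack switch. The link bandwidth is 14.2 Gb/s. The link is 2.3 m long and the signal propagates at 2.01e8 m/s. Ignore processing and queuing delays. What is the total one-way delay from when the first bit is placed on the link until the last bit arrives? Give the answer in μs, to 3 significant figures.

L = 26000 bits.
Transmission delay = L/R = 26000 / 14200000000 = 1.83099 μs.
Propagation delay = d/s = 2.3 m / 2.01e+08 m/s = 0.0114428 μs.
Total = 1.84 μs.

1.84 μs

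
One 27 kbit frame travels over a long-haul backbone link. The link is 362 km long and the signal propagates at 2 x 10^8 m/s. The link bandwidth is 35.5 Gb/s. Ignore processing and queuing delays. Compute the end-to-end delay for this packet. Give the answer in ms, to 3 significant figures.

1.81 ms

L = 27000 bits.
Transmission delay = L/R = 27000 / 35500000000 = 0.000760563 ms.
Propagation delay = d/s = 362000 m / 200000000 m/s = 1.81 ms.
Total = 1.81 ms.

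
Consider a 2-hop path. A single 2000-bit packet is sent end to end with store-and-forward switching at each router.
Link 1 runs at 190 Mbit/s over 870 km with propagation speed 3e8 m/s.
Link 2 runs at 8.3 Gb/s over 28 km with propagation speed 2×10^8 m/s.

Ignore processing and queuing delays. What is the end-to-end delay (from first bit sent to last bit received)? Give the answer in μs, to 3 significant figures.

Transmission delays (L/R per hop): 10.5263, 0.240964 μs; sum = 10.7673 μs.
Propagation delays (d/s per hop): 2900, 140 μs; sum = 3040 μs.
End-to-end = 3050 μs.

3050 μs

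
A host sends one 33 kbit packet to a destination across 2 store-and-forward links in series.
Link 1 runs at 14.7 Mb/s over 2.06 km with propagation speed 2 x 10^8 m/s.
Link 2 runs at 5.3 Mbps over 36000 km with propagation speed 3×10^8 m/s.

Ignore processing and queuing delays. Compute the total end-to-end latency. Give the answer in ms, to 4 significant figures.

L = 33000 bits.
Transmission delays (L/R per hop): 2.2449, 6.22642 ms; sum = 8.47131 ms.
Propagation delays (d/s per hop): 0.0103, 120 ms; sum = 120.01 ms.
End-to-end = 128.5 ms.

128.5 ms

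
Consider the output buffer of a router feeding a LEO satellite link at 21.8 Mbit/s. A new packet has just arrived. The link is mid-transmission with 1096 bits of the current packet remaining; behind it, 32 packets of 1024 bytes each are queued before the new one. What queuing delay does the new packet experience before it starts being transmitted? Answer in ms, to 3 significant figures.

Each queued packet: L/R = 8192/21800000 = 0.37578 ms.
32 queued → 12.025 ms.
Plus remaining 1096 bits of current packet: 0.0502752 ms.
Queuing delay = 12.1 ms.

12.1 ms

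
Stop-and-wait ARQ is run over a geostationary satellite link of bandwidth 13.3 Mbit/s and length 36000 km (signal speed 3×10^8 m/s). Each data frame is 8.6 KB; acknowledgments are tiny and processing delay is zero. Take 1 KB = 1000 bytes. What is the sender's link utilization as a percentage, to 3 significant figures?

2.11 %

t_tx = L/R = 68800/13300000 = 0.00517293 s.
t_prop = 36000000/300000000 = 0.12 s; RTT = 0.24 s.
Cycle = t_tx + RTT = 0.245173 s.
Utilization = t_tx / cycle = 0.00517293/0.245173 = 2.11 %.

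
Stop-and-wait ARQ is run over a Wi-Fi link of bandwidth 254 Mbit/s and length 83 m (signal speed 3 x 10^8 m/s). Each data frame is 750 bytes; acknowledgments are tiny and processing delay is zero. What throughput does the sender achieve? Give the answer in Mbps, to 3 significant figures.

248 Mbps

t_tx = L/R = 6000/254000000 = 2.3622e-05 s.
t_prop = 83/300000000 = 2.76667e-07 s; RTT = 5.53333e-07 s.
Cycle = t_tx + RTT = 2.41754e-05 s.
Throughput = L / cycle = 6000 / 2.41754e-05 = 248 Mbps.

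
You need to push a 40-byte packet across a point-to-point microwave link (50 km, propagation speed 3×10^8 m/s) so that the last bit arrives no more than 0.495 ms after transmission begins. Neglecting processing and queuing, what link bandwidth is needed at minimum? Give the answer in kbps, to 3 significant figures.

975 kbps

L = 320 bits.
Propagation delay = 50000 / 300000000 = 0.166667 ms.
Transmission budget = 0.495 − 0.166667 = 0.328333 ms.
R ≥ L / t_tx = 320 bits / 0.000328333 s = 975 kbps.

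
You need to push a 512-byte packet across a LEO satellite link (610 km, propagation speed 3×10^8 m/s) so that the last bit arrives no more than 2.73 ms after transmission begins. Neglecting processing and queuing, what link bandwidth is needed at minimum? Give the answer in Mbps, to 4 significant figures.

L = 4096 bits.
Propagation delay = 610000 / 300000000 = 2.03333 ms.
Transmission budget = 2.73 − 2.03333 = 0.696667 ms.
R ≥ L / t_tx = 4096 bits / 0.000696667 s = 5.879 Mbps.

5.879 Mbps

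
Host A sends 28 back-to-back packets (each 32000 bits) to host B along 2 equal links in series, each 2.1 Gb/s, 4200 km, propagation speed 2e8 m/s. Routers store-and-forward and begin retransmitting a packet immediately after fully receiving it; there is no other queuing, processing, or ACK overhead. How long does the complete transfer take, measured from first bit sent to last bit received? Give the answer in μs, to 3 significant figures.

42400 μs

Per-hop transmission t_tx = L/R = 32000/2100000000 = 15.2381 μs.
Per-hop propagation t_prop = 4200000/200000000 = 21000 μs.
Pipeline fill: first packet needs 2·t_tx to clear all hops; remaining 27 packets each add one t_tx.
Total = (2+28-1)·t_tx + 2·t_prop = 29·15.2381 + 2·21000 = 42400 μs.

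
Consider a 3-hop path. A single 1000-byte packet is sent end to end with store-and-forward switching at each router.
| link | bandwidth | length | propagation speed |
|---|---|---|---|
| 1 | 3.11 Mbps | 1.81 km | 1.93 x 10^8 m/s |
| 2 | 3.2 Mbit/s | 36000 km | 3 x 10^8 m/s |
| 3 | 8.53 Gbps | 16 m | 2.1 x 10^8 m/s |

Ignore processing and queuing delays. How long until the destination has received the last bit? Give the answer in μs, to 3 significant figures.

125000 μs

L = 1000 × 8 = 8000 bits.
Transmission delays (L/R per hop): 2572.35, 2500, 0.937866 μs; sum = 5073.29 μs.
Propagation delays (d/s per hop): 9.37824, 120000, 0.0761905 μs; sum = 120009 μs.
End-to-end = 125000 μs.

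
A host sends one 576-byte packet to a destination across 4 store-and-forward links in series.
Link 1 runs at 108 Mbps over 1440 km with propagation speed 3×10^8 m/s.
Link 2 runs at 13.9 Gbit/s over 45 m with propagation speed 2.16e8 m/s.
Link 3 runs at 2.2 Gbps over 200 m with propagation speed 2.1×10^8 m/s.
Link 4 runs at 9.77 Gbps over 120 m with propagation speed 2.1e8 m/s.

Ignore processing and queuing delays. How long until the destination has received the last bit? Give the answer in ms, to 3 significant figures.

L = 576 × 8 = 4608 bits.
Transmission delays (L/R per hop): 0.0426667, 0.000331511, 0.00209455, 0.000471648 ms; sum = 0.0455644 ms.
Propagation delays (d/s per hop): 4.8, 0.000208333, 0.000952381, 0.000571429 ms; sum = 4.80173 ms.
End-to-end = 4.85 ms.

4.85 ms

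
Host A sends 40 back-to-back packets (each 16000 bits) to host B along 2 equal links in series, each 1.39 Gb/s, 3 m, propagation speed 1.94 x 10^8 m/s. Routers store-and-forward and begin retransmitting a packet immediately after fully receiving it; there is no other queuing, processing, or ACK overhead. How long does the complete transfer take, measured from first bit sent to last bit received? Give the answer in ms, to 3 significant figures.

Per-hop transmission t_tx = L/R = 16000/1390000000 = 0.0115108 ms.
Per-hop propagation t_prop = 3/194000000 = 1.54639e-05 ms.
Pipeline fill: first packet needs 2·t_tx to clear all hops; remaining 39 packets each add one t_tx.
Total = (2+40-1)·t_tx + 2·t_prop = 41·0.0115108 + 2·1.54639e-05 = 0.472 ms.

0.472 ms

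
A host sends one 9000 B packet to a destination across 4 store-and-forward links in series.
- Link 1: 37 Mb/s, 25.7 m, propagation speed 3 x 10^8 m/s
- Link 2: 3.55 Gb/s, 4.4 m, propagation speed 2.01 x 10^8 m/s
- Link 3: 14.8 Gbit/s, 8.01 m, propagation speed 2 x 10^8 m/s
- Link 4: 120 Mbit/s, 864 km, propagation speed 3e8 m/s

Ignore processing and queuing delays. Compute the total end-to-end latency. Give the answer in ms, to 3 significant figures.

5.45 ms

L = 9000 × 8 = 72000 bits.
Transmission delays (L/R per hop): 1.94595, 0.0202817, 0.00486486, 0.6 ms; sum = 2.57109 ms.
Propagation delays (d/s per hop): 8.56667e-05, 2.18905e-05, 4.005e-05, 2.88 ms; sum = 2.88015 ms.
End-to-end = 5.45 ms.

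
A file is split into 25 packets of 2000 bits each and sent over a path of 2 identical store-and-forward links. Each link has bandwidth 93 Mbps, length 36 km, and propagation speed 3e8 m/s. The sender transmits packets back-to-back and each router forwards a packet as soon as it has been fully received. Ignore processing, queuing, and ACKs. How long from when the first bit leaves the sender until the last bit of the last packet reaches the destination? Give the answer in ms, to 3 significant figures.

0.799 ms

Per-hop transmission t_tx = L/R = 2000/93000000 = 0.0215054 ms.
Per-hop propagation t_prop = 36000/300000000 = 0.12 ms.
Pipeline fill: first packet needs 2·t_tx to clear all hops; remaining 24 packets each add one t_tx.
Total = (2+25-1)·t_tx + 2·t_prop = 26·0.0215054 + 2·0.12 = 0.799 ms.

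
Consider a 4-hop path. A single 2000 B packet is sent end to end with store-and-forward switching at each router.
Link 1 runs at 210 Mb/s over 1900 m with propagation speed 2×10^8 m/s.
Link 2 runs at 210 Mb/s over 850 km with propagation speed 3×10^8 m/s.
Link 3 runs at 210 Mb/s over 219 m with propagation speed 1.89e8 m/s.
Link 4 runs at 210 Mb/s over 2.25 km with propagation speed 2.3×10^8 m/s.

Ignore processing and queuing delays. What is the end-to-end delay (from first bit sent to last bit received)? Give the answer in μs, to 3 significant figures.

3160 μs

L = 2000 × 8 = 16000 bits.
Transmission delay per hop = L/R = 16000/210000000 = 76.1905 μs; 4 hops → 304.762 μs.
Propagation delays (d/s per hop): 9.5, 2833.33, 1.15873, 9.78261 μs; sum = 2853.77 μs.
End-to-end = 3160 μs.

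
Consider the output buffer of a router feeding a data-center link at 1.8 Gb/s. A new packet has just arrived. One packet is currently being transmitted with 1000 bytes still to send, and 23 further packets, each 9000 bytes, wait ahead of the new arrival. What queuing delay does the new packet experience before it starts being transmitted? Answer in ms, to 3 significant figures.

Each queued packet: L/R = 72000/1800000000 = 0.04 ms.
23 queued → 0.92 ms.
Plus remaining 8000 bits of current packet: 0.00444444 ms.
Queuing delay = 0.924 ms.

0.924 ms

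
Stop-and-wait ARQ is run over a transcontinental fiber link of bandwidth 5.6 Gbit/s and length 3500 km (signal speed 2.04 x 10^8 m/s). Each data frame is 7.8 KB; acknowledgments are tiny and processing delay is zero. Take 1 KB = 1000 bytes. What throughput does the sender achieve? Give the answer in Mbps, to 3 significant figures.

t_tx = L/R = 62400/5600000000 = 1.11429e-05 s.
t_prop = 3500000/204000000 = 0.0171569 s; RTT = 0.0343137 s.
Cycle = t_tx + RTT = 0.0343249 s.
Throughput = L / cycle = 62400 / 0.0343249 = 1.82 Mbps.

1.82 Mbps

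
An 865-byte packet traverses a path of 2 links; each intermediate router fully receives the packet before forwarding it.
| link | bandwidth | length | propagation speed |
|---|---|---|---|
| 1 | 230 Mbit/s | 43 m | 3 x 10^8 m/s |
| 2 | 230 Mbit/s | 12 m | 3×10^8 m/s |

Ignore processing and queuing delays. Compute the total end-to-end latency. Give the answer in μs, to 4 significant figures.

L = 865 × 8 = 6920 bits.
Transmission delay per hop = L/R = 6920/230000000 = 30.087 μs; 2 hops → 60.1739 μs.
Propagation delays (d/s per hop): 0.143333, 0.04 μs; sum = 0.183333 μs.
End-to-end = 60.36 μs.

60.36 μs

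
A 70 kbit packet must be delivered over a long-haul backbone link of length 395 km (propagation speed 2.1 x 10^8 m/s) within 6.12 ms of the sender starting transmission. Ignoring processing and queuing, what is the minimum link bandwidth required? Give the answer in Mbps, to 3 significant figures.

Propagation delay = 395000 / 210000000 = 1.88095 ms.
Transmission budget = 6.12 − 1.88095 = 4.23905 ms.
R ≥ L / t_tx = 70000 bits / 0.00423905 s = 16.5 Mbps.

16.5 Mbps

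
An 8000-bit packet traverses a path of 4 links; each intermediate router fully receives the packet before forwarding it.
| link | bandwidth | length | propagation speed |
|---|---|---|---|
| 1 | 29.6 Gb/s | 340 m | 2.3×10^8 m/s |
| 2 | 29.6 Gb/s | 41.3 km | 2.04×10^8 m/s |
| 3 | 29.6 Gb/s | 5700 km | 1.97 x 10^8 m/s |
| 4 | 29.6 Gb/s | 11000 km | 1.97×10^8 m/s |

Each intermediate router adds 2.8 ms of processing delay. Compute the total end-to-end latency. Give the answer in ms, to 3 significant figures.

93.4 ms

Transmission delay per hop = L/R = 8000/29600000000 = 0.00027027 ms; 4 hops → 0.00108108 ms.
Propagation delays (d/s per hop): 0.00147826, 0.202451, 28.934, 55.8376 ms; sum = 84.9755 ms.
Processing at 3 router(s): 3 × 2.8 ms = 8.4 ms.
End-to-end = 93.4 ms.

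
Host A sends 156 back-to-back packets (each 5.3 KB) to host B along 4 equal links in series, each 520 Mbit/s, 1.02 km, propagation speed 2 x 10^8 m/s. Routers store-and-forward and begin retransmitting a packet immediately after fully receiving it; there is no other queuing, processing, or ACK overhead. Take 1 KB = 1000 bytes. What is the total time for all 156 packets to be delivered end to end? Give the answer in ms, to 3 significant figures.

13.0 ms

Per-hop transmission t_tx = L/R = 42400/520000000 = 0.0815385 ms.
Per-hop propagation t_prop = 1020/200000000 = 0.0051 ms.
Pipeline fill: first packet needs 4·t_tx to clear all hops; remaining 155 packets each add one t_tx.
Total = (4+156-1)·t_tx + 4·t_prop = 159·0.0815385 + 4·0.0051 = 13.0 ms.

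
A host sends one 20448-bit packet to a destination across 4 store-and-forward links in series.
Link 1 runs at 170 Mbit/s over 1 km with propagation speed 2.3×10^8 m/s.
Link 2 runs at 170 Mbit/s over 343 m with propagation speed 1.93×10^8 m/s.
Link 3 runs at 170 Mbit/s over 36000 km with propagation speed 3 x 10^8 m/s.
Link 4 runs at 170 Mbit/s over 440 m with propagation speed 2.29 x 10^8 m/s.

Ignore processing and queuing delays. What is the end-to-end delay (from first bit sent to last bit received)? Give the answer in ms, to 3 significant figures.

Transmission delay per hop = L/R = 20448/170000000 = 0.120282 ms; 4 hops → 0.481129 ms.
Propagation delays (d/s per hop): 0.00434783, 0.0017772, 120, 0.0019214 ms; sum = 120.008 ms.
End-to-end = 120 ms.

120 ms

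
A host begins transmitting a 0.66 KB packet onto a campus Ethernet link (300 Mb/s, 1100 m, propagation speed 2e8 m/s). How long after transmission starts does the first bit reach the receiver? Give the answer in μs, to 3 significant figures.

First bit experiences only propagation delay: d/s = 1100/200000000 = 5.50 μs.

5.50 μs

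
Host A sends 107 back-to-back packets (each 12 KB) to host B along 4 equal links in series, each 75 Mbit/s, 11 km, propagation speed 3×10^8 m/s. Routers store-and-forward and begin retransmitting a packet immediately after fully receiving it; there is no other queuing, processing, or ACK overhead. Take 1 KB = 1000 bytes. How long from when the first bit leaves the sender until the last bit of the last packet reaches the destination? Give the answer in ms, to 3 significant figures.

Per-hop transmission t_tx = L/R = 96000/75000000 = 1.28 ms.
Per-hop propagation t_prop = 11000/300000000 = 0.0366667 ms.
Pipeline fill: first packet needs 4·t_tx to clear all hops; remaining 106 packets each add one t_tx.
Total = (4+107-1)·t_tx + 4·t_prop = 110·1.28 + 4·0.0366667 = 141 ms.

141 ms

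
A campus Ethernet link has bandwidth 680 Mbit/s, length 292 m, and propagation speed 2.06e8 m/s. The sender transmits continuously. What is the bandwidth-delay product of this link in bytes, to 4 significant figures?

120.5 bytes

Propagation delay = 292 / 206000000 = 1.41748e-06 s.
BDP = R × t_prop = 680000000 × 1.41748e-06 = 963.883 bits.
In bytes: 963.883/8 = 120.5 bytes.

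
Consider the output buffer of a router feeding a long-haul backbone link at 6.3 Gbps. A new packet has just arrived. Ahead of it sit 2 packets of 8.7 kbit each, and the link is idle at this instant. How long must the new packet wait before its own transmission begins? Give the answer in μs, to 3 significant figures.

Each queued packet: L/R = 8700/6300000000 = 1.38095 μs.
2 queued → 2.7619 μs.
Queuing delay = 2.76 μs.

2.76 μs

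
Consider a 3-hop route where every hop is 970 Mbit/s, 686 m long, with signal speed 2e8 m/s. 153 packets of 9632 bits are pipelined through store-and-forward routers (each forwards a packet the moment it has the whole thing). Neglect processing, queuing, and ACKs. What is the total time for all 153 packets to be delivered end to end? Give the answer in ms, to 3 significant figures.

1.55 ms

Per-hop transmission t_tx = L/R = 9632/970000000 = 0.0099299 ms.
Per-hop propagation t_prop = 686/200000000 = 0.00343 ms.
Pipeline fill: first packet needs 3·t_tx to clear all hops; remaining 152 packets each add one t_tx.
Total = (3+153-1)·t_tx + 3·t_prop = 155·0.0099299 + 3·0.00343 = 1.55 ms.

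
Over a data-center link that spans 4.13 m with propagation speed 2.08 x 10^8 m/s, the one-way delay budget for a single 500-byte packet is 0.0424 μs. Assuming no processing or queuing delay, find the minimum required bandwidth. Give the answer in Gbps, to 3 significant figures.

177 Gbps

L = 4000 bits.
Propagation delay = 4.13 / 208000000 = 0.0198558 μs.
Transmission budget = 0.0424 − 0.0198558 = 0.0225442 μs.
R ≥ L / t_tx = 4000 bits / 2.25442e-08 s = 177 Gbps.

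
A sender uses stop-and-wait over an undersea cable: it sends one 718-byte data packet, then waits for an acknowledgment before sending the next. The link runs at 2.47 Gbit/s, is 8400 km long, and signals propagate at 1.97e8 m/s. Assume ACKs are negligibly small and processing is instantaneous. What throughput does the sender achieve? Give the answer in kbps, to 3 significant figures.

67.4 kbps

t_tx = L/R = 5744/2470000000 = 2.32551e-06 s.
t_prop = 8400000/197000000 = 0.0426396 s; RTT = 0.0852792 s.
Cycle = t_tx + RTT = 0.0852815 s.
Throughput = L / cycle = 5744 / 0.0852815 = 67.4 kbps.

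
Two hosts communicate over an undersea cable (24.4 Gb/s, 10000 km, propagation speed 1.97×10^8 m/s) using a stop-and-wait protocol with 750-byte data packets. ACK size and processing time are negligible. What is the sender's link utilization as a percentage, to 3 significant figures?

0.000242 %

t_tx = L/R = 6000/24400000000 = 2.45902e-07 s.
t_prop = 10000000/197000000 = 0.0507614 s; RTT = 0.101523 s.
Cycle = t_tx + RTT = 0.101523 s.
Utilization = t_tx / cycle = 2.45902e-07/0.101523 = 0.000242 %.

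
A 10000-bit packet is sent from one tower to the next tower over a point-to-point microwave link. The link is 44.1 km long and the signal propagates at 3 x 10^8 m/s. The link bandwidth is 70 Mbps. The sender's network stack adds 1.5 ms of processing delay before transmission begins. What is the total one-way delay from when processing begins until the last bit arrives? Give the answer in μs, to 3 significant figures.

1790 μs

Transmission delay = L/R = 10000 / 70000000 = 142.857 μs.
Propagation delay = d/s = 44100 m / 300000000 m/s = 147 μs.
Plus processing delay 1.5 ms = 1500 μs.
Total = 1790 μs.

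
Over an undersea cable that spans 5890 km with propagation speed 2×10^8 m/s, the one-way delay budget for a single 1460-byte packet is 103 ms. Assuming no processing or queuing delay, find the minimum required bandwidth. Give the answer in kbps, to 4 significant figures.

158.8 kbps

L = 11680 bits.
Propagation delay = 5890000 / 200000000 = 29.45 ms.
Transmission budget = 103 − 29.45 = 73.55 ms.
R ≥ L / t_tx = 11680 bits / 0.07355 s = 158.8 kbps.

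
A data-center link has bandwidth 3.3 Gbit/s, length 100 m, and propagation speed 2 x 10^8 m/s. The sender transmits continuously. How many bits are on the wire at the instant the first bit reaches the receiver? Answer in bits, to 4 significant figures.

Propagation delay = 100 / 200000000 = 5e-07 s.
BDP = R × t_prop = 3300000000 × 5e-07 = 1650 bits.

1650 bits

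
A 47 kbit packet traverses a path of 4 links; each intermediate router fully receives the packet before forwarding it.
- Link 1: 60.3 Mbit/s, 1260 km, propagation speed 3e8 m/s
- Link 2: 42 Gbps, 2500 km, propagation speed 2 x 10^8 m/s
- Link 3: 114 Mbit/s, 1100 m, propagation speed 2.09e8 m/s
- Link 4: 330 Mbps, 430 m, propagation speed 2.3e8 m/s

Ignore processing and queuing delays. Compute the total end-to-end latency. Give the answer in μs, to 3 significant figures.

L = 47000 bits.
Transmission delays (L/R per hop): 779.436, 1.11905, 412.281, 142.424 μs; sum = 1335.26 μs.
Propagation delays (d/s per hop): 4200, 12500, 5.26316, 1.86957 μs; sum = 16707.1 μs.
End-to-end = 18000 μs.

18000 μs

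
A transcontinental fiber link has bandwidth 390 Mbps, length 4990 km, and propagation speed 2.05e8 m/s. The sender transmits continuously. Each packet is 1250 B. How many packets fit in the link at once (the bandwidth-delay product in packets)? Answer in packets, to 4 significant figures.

Propagation delay = 4990000 / 2.05e+08 = 0.0243415 s.
BDP = R × t_prop = 390000000 × 0.0243415 = 9493170 bits.
In packets of 10000 bits: 949.3 packets.

949.3 packets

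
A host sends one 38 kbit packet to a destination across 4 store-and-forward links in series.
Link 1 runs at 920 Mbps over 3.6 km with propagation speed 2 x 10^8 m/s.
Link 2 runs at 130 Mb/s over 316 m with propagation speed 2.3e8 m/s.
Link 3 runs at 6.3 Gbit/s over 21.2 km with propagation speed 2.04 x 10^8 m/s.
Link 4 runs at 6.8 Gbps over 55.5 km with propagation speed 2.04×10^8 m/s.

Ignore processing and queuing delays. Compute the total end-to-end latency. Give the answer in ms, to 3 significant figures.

L = 38000 bits.
Transmission delays (L/R per hop): 0.0413043, 0.292308, 0.00603175, 0.00558824 ms; sum = 0.345232 ms.
Propagation delays (d/s per hop): 0.018, 0.00137391, 0.103922, 0.272059 ms; sum = 0.395354 ms.
End-to-end = 0.741 ms.

0.741 ms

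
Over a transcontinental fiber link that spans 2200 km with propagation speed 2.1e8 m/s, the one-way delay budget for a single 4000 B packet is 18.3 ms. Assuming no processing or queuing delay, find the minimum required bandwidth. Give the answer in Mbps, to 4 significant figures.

L = 32000 bits.
Propagation delay = 2200000 / 210000000 = 10.4762 ms.
Transmission budget = 18.3 − 10.4762 = 7.82381 ms.
R ≥ L / t_tx = 32000 bits / 0.00782381 s = 4.090 Mbps.

4.090 Mbps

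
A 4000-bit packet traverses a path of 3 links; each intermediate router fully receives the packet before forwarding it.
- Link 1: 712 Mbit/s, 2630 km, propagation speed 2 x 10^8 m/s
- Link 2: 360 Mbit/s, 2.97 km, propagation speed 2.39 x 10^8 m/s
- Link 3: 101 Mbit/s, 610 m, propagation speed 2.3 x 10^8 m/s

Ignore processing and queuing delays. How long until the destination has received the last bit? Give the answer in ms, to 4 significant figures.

Transmission delays (L/R per hop): 0.00561798, 0.0111111, 0.039604 ms; sum = 0.056333 ms.
Propagation delays (d/s per hop): 13.15, 0.0124268, 0.00265217 ms; sum = 13.1651 ms.
End-to-end = 13.22 ms.

13.22 ms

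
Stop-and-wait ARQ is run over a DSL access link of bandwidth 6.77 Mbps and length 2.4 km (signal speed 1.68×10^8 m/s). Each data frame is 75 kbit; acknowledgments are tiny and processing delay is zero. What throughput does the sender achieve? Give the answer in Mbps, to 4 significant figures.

t_tx = L/R = 75000/6770000 = 0.0110783 s.
t_prop = 2400/168000000 = 1.42857e-05 s; RTT = 2.85714e-05 s.
Cycle = t_tx + RTT = 0.0111069 s.
Throughput = L / cycle = 75000 / 0.0111069 = 6.753 Mbps.

6.753 Mbps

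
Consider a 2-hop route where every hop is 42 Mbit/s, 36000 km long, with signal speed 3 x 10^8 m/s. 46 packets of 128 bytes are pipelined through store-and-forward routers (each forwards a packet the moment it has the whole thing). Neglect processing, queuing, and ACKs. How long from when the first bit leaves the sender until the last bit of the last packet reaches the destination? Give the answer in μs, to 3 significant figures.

Per-hop transmission t_tx = L/R = 1024/42000000 = 24.381 μs.
Per-hop propagation t_prop = 36000000/300000000 = 120000 μs.
Pipeline fill: first packet needs 2·t_tx to clear all hops; remaining 45 packets each add one t_tx.
Total = (2+46-1)·t_tx + 2·t_prop = 47·24.381 + 2·120000 = 241000 μs.

241000 μs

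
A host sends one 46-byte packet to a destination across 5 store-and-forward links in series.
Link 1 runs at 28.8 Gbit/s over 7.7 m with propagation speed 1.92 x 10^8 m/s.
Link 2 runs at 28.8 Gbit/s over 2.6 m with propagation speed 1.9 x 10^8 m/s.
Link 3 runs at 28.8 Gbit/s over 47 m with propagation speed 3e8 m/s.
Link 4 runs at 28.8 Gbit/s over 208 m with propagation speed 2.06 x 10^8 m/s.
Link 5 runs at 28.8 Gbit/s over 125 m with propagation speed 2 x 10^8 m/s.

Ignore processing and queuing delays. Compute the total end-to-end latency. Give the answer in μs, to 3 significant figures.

1.91 μs

L = 46 × 8 = 368 bits.
Transmission delay per hop = L/R = 368/28800000000 = 0.0127778 μs; 5 hops → 0.0638889 μs.
Propagation delays (d/s per hop): 0.0401042, 0.0136842, 0.156667, 1.00971, 0.625 μs; sum = 1.84516 μs.
End-to-end = 1.91 μs.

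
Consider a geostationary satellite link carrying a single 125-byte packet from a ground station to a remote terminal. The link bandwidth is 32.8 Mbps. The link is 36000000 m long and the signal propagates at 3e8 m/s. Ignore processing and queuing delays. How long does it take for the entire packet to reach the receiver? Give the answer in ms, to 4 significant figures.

L = 125 × 8 = 1000 bits.
Transmission delay = L/R = 1000 / 3.28e+07 = 0.0304878 ms.
Propagation delay = d/s = 36000000 m / 300000000 m/s = 120 ms.
Total = 120.0 ms.

120.0 ms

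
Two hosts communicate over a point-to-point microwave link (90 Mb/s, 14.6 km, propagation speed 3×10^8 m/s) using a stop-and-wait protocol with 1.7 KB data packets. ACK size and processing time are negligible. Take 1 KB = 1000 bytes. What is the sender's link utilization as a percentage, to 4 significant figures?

60.82 %

t_tx = L/R = 13600/90000000 = 0.000151111 s.
t_prop = 14600/300000000 = 4.86667e-05 s; RTT = 9.73333e-05 s.
Cycle = t_tx + RTT = 0.000248444 s.
Utilization = t_tx / cycle = 0.000151111/0.000248444 = 60.82 %.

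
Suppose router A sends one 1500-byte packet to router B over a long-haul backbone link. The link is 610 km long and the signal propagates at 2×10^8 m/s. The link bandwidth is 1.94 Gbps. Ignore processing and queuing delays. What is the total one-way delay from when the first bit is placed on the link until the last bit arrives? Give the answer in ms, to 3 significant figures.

L = 1500 × 8 = 12000 bits.
Transmission delay = L/R = 12000 / 1940000000 = 0.00618557 ms.
Propagation delay = d/s = 610000 m / 200000000 m/s = 3.05 ms.
Total = 3.06 ms.

3.06 ms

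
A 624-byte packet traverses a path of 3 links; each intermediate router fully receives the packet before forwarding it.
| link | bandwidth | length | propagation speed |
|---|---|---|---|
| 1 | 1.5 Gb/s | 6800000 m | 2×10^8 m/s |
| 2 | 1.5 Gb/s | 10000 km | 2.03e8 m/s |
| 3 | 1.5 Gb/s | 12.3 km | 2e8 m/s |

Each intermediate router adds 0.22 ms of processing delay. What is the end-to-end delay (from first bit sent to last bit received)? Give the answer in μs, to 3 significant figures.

83800 μs

L = 624 × 8 = 4992 bits.
Transmission delay per hop = L/R = 4992/1500000000 = 3.328 μs; 3 hops → 9.984 μs.
Propagation delays (d/s per hop): 34000, 49261.1, 61.5 μs; sum = 83322.6 μs.
Processing at 2 router(s): 2 × 0.22 ms = 440 μs.
End-to-end = 83800 μs.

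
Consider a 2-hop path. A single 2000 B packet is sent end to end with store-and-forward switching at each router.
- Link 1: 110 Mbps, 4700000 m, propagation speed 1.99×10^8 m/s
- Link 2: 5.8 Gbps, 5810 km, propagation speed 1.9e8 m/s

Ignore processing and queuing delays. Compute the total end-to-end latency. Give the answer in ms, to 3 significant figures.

L = 2000 × 8 = 16000 bits.
Transmission delays (L/R per hop): 0.145455, 0.00275862 ms; sum = 0.148213 ms.
Propagation delays (d/s per hop): 23.6181, 30.5789 ms; sum = 54.197 ms.
End-to-end = 54.3 ms.

54.3 ms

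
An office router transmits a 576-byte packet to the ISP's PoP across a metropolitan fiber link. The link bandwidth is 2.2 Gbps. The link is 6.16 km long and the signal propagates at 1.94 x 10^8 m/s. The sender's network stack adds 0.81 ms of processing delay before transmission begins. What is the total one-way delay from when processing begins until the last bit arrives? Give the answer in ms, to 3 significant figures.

L = 576 × 8 = 4608 bits.
Transmission delay = L/R = 4608 / 2200000000 = 0.00209455 ms.
Propagation delay = d/s = 6160 m / 194000000 m/s = 0.0317526 ms.
Plus processing delay 0.81 ms = 0.81 ms.
Total = 0.844 ms.

0.844 ms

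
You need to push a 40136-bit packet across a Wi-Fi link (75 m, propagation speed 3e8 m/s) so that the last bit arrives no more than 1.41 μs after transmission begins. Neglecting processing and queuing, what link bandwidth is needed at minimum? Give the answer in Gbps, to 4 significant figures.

34.60 Gbps

Propagation delay = 75 / 300000000 = 0.25 μs.
Transmission budget = 1.41 − 0.25 = 1.16 μs.
R ≥ L / t_tx = 40136 bits / 1.16e-06 s = 34.60 Gbps.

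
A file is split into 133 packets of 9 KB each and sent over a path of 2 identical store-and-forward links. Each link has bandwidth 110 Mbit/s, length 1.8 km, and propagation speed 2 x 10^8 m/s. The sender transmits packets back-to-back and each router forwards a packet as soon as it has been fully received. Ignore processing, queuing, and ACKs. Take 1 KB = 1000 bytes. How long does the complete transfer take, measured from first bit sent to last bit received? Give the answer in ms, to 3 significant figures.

Per-hop transmission t_tx = L/R = 72000/110000000 = 0.654545 ms.
Per-hop propagation t_prop = 1800/200000000 = 0.009 ms.
Pipeline fill: first packet needs 2·t_tx to clear all hops; remaining 132 packets each add one t_tx.
Total = (2+133-1)·t_tx + 2·t_prop = 134·0.654545 + 2·0.009 = 87.7 ms.

87.7 ms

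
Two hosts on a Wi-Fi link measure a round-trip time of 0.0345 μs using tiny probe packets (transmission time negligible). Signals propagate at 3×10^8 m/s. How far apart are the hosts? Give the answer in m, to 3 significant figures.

5.18 m

One-way propagation = RTT/2 = 0.01725 μs.
d = s × t = 300000000 × 1.725e-08 = 5.18 m.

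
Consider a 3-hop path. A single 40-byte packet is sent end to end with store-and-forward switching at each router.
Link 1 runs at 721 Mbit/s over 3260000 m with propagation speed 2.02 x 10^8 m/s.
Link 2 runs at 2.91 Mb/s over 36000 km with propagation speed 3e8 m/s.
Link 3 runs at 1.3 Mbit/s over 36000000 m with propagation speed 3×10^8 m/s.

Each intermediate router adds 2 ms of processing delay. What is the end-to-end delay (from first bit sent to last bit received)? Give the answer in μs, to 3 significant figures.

L = 40 × 8 = 320 bits.
Transmission delays (L/R per hop): 0.443828, 109.966, 246.154 μs; sum = 356.563 μs.
Propagation delays (d/s per hop): 16138.6, 120000, 120000 μs; sum = 256139 μs.
Processing at 2 router(s): 2 × 2 ms = 4000 μs.
End-to-end = 260000 μs.

260000 μs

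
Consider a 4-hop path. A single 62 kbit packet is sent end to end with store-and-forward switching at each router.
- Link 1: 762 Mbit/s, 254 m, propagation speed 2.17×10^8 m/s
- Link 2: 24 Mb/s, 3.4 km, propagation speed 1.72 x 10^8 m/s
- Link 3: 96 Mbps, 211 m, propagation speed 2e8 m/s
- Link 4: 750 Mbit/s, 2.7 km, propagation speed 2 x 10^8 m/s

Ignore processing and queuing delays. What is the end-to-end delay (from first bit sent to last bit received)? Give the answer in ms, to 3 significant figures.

L = 62000 bits.
Transmission delays (L/R per hop): 0.0813648, 2.58333, 0.645833, 0.0826667 ms; sum = 3.3932 ms.
Propagation delays (d/s per hop): 0.00117051, 0.0197674, 0.001055, 0.0135 ms; sum = 0.0354929 ms.
End-to-end = 3.43 ms.

3.43 ms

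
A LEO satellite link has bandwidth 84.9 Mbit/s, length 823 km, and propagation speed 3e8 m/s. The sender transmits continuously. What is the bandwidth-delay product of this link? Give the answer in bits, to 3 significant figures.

Propagation delay = 823000 / 300000000 = 0.00274333 s.
BDP = R × t_prop = 84900000 × 0.00274333 = 232909 bits.

233000 bits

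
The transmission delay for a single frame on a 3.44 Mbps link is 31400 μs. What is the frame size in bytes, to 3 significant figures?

L = R × t_tx = 3440000 b/s × 0.0314 s = 108016 bits.
In bytes: 108016 / 8 = 13500 bytes.

13500 bytes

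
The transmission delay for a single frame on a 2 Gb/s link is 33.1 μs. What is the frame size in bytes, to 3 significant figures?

L = R × t_tx = 2000000000 b/s × 3.31e-05 s = 66200 bits.
In bytes: 66200 / 8 = 8280 bytes.

8280 bytes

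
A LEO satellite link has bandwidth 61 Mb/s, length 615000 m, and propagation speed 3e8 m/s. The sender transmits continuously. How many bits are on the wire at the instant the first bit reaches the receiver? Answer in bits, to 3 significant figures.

Propagation delay = 615000 / 300000000 = 0.00205 s.
BDP = R × t_prop = 61000000 × 0.00205 = 125050 bits.

125000 bits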